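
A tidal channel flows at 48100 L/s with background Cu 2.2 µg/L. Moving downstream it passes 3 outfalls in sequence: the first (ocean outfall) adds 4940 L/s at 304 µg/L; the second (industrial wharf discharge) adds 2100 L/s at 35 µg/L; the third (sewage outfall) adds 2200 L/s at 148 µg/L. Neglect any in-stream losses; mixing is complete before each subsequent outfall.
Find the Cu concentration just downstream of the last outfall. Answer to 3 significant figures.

After outfall 1: Q = 48100 + 4940 = 53040 L/s; C = (48100·2.200 + 4940·304.0)/53040 = 30.31 µg/L.
After outfall 2: Q = 53040 + 2100 = 55140 L/s; C = (53040·30.31 + 2100·35.00)/55140 = 30.49 µg/L.
After outfall 3: Q = 55140 + 2200 = 57340 L/s; C = (55140·30.49 + 2200·148.0)/57340 = 35.00 µg/L.

35.0 µg/L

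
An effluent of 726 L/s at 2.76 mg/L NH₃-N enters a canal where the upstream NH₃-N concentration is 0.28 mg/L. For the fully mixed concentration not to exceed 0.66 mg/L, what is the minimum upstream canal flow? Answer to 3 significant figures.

4010 L/s

Set C_mix = 0.66: (Q·0.2800 + 726.0·2.760) / (Q + 726.0) = 0.66
→ Q = 726.0·(2.760 − 0.66)/(0.66 − 0.2800) = 4012 L/s.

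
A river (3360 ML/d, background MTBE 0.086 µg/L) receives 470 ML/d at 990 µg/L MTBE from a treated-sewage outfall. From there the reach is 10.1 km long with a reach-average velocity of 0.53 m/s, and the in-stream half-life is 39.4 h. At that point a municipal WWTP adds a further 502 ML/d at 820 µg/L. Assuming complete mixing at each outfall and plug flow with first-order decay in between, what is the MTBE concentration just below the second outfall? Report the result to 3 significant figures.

Mass balance: C = (3360·0.08600 + 470.0·990.0) / 3830 = 465600/3830 = 121.6 µg/L; combined flow 3830 ML/d.
Travel time t = 10.1·1000 / 0.53 = 19060 s = 5.294 h.
Half-life 39.4 h → k = ln 2 / 39.4 = 0.01759 h⁻¹ = 0.4222 d⁻¹.
After decay, C = 121.6 × e^(−kt) = 121.6 × 0.9111 = 110.8 µg/L.
At the second outfall, C = (3830·110.8 + 502.0·820.0) / (3830 + 502.0) = 192.9 µg/L.

193 µg/L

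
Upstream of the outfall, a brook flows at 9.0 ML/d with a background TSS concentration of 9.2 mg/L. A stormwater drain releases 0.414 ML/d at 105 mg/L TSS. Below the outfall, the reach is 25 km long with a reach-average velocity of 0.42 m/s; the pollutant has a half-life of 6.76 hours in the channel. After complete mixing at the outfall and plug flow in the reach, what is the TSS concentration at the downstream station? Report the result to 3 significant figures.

Mass balance: C = (9.000·9.200 + 0.4140·105.0) / 9.414 = 126.3/9.414 = 13.41 mg/L.
Travel time t = 25·1000 / 0.42 = 59520 s = 16.53 h.
Half-life 6.76 h → k = ln 2 / 6.76 = 0.1025 h⁻¹ = 2.461 d⁻¹.
First-order decay: C = 13.41·exp(−k·t) = 13.41·0.1835 = 2.462 mg/L.

2.46 mg/L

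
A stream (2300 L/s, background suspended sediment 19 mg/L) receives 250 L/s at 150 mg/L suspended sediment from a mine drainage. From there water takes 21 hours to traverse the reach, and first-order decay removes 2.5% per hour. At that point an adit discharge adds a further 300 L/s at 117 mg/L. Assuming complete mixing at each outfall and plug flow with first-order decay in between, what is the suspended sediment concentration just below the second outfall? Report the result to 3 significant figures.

Mixed concentration C = ΣQC/ΣQ = (2300·19.00 + 250.0·150.0) / 2550 = 81200/2550 = 31.84 mg/L; combined flow 2550 L/s.
2.5%/h lost → k = −ln(1 − 0.025) = 0.02532 h⁻¹.
Applying C = C₀e^(−kt): 31.84 × 0.5876 = 18.71 mg/L.
Second outfall: C = (2550·18.71 + 300.0·117.0)/2850 = 29.06 mg/L.

29.1 mg/L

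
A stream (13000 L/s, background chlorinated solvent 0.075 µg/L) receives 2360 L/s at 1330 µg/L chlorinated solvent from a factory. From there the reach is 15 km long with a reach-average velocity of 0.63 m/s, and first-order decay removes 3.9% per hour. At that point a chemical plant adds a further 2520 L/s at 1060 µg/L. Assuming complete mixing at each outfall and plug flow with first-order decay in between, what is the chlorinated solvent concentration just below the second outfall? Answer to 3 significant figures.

284 µg/L

Mass balance: C = (13000·0.07500 + 2360·1330) / 15360 = 3140000/15360 = 204.4 µg/L; combined flow 15360 L/s.
Travel time t = 15·1000 / 0.63 = 23810 s = 6.614 h.
3.9%/h lost → k = −ln(1 − 0.039) = 0.03978 h⁻¹.
Decay over the reach: 204.4·exp(−kt) = 204.4·0.7687 = 157.1 µg/L.
At the second outfall, C = (15360·157.1 + 2520·1060) / (15360 + 2520) = 284.4 µg/L.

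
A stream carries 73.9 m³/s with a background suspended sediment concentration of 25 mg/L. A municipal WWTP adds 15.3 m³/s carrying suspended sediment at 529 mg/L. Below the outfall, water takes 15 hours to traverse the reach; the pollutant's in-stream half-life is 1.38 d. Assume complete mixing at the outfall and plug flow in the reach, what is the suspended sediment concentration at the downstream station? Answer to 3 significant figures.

After mixing, C = (73.90·25.00 + 15.30·529.0) / 89.20 = 9941/89.20 = 111.4 mg/L.
Half-life 1.38 d → k = ln 2 / 1.38 = 0.5023 d⁻¹.
First-order decay: C = 111.4·exp(−k·t) = 111.4·0.7306 = 81.42 mg/L.

81.4 mg/L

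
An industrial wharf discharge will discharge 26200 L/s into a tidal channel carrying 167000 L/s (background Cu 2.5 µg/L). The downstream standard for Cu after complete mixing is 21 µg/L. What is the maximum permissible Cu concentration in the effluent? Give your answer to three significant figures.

139 µg/L

At the limit, (Qr·Cr + Qe·Cₑ)/(Qr + Qe) = 21:
Cₑ = (193200·21 − 167000·2.500) / 26200 = 138.9 µg/L.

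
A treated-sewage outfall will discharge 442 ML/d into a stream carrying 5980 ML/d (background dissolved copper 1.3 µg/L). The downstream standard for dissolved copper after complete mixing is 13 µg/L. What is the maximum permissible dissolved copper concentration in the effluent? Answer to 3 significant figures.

171 µg/L

At the limit, (Qr·Cr + Qe·Cₑ)/(Qr + Qe) = 13:
Cₑ = (6422·13 − 5980·1.300) / 442.0 = 171.3 µg/L.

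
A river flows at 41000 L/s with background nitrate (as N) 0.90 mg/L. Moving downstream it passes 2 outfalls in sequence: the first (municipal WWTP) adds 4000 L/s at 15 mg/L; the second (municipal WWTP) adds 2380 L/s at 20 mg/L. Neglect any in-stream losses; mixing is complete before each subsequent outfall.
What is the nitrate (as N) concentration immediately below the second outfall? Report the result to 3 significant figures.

3.05 mg/L

Outfall 1: combined Q = 45000 L/s; C = (41000·0.9000 + 4000·15.00)/45000 = 2.153 mg/L.
Outfall 2: combined Q = 47380 L/s; C = (45000·2.153 + 2380·20.00)/47380 = 3.050 mg/L.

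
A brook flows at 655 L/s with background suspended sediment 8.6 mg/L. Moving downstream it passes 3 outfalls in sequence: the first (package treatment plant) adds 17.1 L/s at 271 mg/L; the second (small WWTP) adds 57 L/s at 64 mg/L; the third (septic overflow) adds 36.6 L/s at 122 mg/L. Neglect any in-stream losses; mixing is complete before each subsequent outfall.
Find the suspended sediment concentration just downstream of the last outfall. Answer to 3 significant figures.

24.0 mg/L

Outfall 1: combined Q = 672.1 L/s; C = (655.0·8.600 + 17.10·271.0)/672.1 = 15.28 mg/L.
Outfall 2: combined Q = 729.1 L/s; C = (672.1·15.28 + 57.00·64.00)/729.1 = 19.09 mg/L.
Outfall 3: combined Q = 765.7 L/s; C = (729.1·19.09 + 36.60·122.0)/765.7 = 24.00 mg/L.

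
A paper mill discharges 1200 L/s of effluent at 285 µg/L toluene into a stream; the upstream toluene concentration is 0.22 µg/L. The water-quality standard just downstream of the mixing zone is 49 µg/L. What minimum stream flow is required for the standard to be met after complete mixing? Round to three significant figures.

Set C_mix = 49: (Q·0.2200 + 1200·285.0) / (Q + 1200) = 49
→ Q = 1200·(285.0 − 49)/(49 − 0.2200) = 5806 L/s.

5810 L/s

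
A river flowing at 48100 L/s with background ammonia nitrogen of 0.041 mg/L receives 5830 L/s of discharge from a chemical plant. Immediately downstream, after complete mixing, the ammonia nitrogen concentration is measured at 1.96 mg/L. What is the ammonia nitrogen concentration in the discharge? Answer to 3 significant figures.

17.8 mg/L

Mass balance: 48100·0.04100 + 5830·Cₑ = 53930·1.960
→ Cₑ = (53930·1.960 − 48100·0.04100) / 5830 = 17.79 mg/L.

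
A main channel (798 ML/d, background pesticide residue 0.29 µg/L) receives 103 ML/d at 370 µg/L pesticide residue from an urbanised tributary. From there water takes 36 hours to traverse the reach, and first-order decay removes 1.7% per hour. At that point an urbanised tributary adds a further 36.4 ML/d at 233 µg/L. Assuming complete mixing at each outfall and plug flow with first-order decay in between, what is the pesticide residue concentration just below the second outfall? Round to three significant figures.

31.1 µg/L

Mass balance: C = (798.0·0.2900 + 103.0·370.0) / 901.0 = 38340/901.0 = 42.55 µg/L; combined flow 901.0 ML/d.
1.7%/h lost → k = −ln(1 − 0.017) = 0.01715 h⁻¹.
After decay, C = 42.55 × e^(−kt) = 42.55 × 0.5394 = 22.95 µg/L.
Second outfall: C = (901.0·22.95 + 36.40·233.0)/937.4 = 31.11 µg/L.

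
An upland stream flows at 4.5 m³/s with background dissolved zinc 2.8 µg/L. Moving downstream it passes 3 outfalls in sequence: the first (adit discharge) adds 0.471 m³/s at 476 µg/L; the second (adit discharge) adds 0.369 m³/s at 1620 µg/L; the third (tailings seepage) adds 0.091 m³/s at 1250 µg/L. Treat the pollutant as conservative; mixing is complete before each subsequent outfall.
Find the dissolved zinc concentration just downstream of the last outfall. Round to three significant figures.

Below outfall 1: Q → 4.971 m³/s, C = (4.500·2.800 + 0.4710·476.0)/4.971 = 47.64 µg/L.
Below outfall 2: Q → 5.340 m³/s, C = (4.971·47.64 + 0.3690·1620)/5.340 = 156.3 µg/L.
Below outfall 3: Q → 5.431 m³/s, C = (5.340·156.3 + 0.09100·1250)/5.431 = 174.6 µg/L.

175 µg/L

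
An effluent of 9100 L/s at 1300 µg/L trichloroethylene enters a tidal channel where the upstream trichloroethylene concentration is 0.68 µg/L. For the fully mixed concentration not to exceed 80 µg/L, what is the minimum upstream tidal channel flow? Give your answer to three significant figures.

Set C_mix = 80: (Q·0.6800 + 9100·1300) / (Q + 9100) = 80
→ Q = 9100·(1300 − 80)/(80 − 0.6800) = 140000 L/s.

140000 L/s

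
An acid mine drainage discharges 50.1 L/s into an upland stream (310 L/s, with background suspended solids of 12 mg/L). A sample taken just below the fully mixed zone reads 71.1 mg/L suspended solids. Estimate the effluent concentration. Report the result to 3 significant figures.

437 mg/L

Mass balance: 310.0·12.00 + 50.10·Cₑ = 360.1·71.10
→ Cₑ = (360.1·71.10 − 310.0·12.00) / 50.10 = 436.8 mg/L.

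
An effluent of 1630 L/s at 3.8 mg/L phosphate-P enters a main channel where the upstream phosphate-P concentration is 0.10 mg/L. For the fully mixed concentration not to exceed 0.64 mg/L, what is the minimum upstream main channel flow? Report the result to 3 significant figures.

9540 L/s

Set C_mix = 0.64: (Q·0.1000 + 1630·3.800) / (Q + 1630) = 0.64
→ Q = 1630·(3.800 − 0.64)/(0.64 − 0.1000) = 9539 L/s.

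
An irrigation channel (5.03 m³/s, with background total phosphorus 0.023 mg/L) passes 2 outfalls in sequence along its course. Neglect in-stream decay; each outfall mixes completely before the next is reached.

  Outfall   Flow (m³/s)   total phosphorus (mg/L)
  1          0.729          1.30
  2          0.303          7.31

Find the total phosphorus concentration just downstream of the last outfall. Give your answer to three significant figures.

0.541 mg/L

Outfall 1: combined Q = 5.759 m³/s; C = (5.030·0.02300 + 0.7290·1.300)/5.759 = 0.1846 mg/L.
Outfall 2: combined Q = 6.062 m³/s; C = (5.759·0.1846 + 0.3030·7.310)/6.062 = 0.5408 mg/L.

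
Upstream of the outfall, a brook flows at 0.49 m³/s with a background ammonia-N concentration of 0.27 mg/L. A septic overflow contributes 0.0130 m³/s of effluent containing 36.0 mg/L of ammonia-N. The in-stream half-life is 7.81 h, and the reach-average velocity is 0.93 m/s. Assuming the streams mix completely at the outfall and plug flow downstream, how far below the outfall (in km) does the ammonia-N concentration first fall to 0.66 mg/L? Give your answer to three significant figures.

After mixing, C = (0.4900·0.2700 + 0.01300·36.00) / 0.5030 = 0.6003/0.5030 = 1.193 mg/L.
Half-life 7.81 h → k = ln 2 / 7.81 = 0.08875 h⁻¹ = 2.130 d⁻¹.
Set 1.193·exp(−k·t) = 0.66 → t = ln(1.193/0.66)/k = 24030 s = 6.674 h.
Distance = v·t = 0.93·24030 = 22350 m = 22.35 km.

22.3 km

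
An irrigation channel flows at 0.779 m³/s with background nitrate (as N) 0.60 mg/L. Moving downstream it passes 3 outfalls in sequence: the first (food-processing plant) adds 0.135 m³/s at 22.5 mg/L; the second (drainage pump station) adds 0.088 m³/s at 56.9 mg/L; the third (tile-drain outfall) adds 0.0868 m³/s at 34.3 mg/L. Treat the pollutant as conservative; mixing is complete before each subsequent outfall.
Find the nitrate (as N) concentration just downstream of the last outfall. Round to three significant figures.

10.6 mg/L

After outfall 1: Q = 0.7790 + 0.1350 = 0.9140 m³/s; C = (0.7790·0.6000 + 0.1350·22.50)/0.9140 = 3.835 mg/L.
After outfall 2: Q = 0.9140 + 0.08800 = 1.002 m³/s; C = (0.9140·3.835 + 0.08800·56.90)/1.002 = 8.495 mg/L.
After outfall 3: Q = 1.002 + 0.08680 = 1.089 m³/s; C = (1.002·8.495 + 0.08680·34.30)/1.089 = 10.55 mg/L.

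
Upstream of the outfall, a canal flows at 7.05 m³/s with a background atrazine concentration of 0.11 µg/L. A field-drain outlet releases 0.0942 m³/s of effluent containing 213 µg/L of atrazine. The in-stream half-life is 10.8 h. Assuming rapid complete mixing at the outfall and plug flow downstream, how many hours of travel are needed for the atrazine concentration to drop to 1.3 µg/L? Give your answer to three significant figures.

12.6 h

Conservation of mass: C = (7.050·0.1100 + 0.09420·213.0) / 7.144 = 20.84/7.144 = 2.917 µg/L.
Half-life 10.8 h → k = ln 2 / 10.8 = 0.06418 h⁻¹ = 1.540 d⁻¹.
2.917·exp(−k·t) = 1.3 → t = ln(2.917/1.3)/k = 45330 s = 12.59 h.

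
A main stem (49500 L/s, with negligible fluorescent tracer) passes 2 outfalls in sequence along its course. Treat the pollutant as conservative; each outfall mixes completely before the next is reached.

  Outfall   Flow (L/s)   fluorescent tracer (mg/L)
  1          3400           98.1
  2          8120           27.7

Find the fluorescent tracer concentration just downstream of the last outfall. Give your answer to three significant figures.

9.15 mg/L

Outfall 1: combined Q = 52900 L/s; C = (49500·0 + 3400·98.10)/52900 = 6.305 mg/L.
Outfall 2: combined Q = 61020 L/s; C = (52900·6.305 + 8120·27.70)/61020 = 9.152 mg/L.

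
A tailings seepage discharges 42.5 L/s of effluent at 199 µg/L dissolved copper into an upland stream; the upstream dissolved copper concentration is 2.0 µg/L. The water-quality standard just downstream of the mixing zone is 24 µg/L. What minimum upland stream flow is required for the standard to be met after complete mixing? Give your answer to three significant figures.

Set C_mix = 24: (Q·2.000 + 42.50·199.0) / (Q + 42.50) = 24
→ Q = 42.50·(199.0 − 24)/(24 − 2.000) = 338.1 L/s.

338 L/s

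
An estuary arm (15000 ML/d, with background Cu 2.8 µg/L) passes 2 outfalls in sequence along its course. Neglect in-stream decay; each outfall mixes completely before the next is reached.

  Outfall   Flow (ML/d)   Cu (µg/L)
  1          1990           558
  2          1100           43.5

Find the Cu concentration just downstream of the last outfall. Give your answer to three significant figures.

Outfall 1: combined Q = 16990 ML/d; C = (15000·2.800 + 1990·558.0)/16990 = 67.83 µg/L.
Outfall 2: combined Q = 18090 ML/d; C = (16990·67.83 + 1100·43.50)/18090 = 66.35 µg/L.

66.3 µg/L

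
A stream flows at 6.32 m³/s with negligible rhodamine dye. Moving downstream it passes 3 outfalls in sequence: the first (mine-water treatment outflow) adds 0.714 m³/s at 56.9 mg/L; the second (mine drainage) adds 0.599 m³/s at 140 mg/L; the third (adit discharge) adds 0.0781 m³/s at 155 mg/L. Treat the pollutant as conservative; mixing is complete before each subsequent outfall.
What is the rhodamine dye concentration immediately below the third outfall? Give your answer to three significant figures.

17.7 mg/L

Below outfall 1: Q → 7.034 m³/s, C = (6.320·0 + 0.7140·56.90)/7.034 = 5.776 mg/L.
Below outfall 2: Q → 7.633 m³/s, C = (7.034·5.776 + 0.5990·140.0)/7.633 = 16.31 mg/L.
Below outfall 3: Q → 7.711 m³/s, C = (7.633·16.31 + 0.07810·155.0)/7.711 = 17.71 mg/L.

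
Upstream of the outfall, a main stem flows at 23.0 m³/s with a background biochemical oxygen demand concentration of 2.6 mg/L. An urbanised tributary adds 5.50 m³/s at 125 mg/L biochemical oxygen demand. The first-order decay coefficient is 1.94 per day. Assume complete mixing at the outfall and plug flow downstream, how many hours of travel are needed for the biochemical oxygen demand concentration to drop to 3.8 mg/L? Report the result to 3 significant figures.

After mixing, C = (23.00·2.600 + 5.500·125.0) / 28.50 = 747.3/28.50 = 26.22 mg/L.
26.22·exp(−k·t) = 3.8 → t = ln(26.22/3.8)/k = 86020 s = 23.90 h.

23.9 h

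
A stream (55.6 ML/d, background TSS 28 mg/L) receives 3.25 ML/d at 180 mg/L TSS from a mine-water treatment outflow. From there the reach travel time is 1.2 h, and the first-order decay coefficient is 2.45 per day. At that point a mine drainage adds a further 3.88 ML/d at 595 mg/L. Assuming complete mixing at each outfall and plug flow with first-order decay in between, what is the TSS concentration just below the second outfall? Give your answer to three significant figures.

Flow-weighted average: C = (55.60·28.00 + 3.250·180.0) / 58.85 = 2142/58.85 = 36.39 mg/L; combined flow 58.85 ML/d.
After decay, C = 36.39 × e^(−kt) = 36.39 × 0.8847 = 32.20 mg/L.
At the second outfall, C = (58.85·32.20 + 3.880·595.0) / (58.85 + 3.880) = 67.01 mg/L.

67.0 mg/L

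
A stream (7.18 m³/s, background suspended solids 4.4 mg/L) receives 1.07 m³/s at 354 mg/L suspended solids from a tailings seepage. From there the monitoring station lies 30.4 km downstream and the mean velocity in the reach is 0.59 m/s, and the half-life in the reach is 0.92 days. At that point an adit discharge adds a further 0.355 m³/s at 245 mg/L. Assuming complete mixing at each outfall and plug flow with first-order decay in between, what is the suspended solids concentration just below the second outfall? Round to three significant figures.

Mixed concentration C = ΣQC/ΣQ = (7.180·4.400 + 1.070·354.0) / 8.250 = 410.4/8.250 = 49.74 mg/L; combined flow 8.250 m³/s.
Travel time t = 30.4·1000 / 0.59 = 51530 s = 14.31 h.
Half-life 0.92 d → k = ln 2 / 0.92 = 0.7534 d⁻¹.
First-order decay: C = 49.74·exp(−k·t) = 49.74·0.6381 = 31.74 mg/L.
Second outfall: C = (8.250·31.74 + 0.3550·245.0)/8.605 = 40.54 mg/L.

40.5 mg/L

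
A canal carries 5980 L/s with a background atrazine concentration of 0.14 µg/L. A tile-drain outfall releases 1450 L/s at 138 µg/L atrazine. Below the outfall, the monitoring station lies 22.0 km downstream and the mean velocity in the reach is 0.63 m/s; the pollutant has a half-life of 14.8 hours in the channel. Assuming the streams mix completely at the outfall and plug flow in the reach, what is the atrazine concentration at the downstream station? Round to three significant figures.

Flow-weighted average: C = (5980·0.1400 + 1450·138.0) / 7430 = 200900/7430 = 27.04 µg/L.
Travel time t = 22.0·1000 / 0.63 = 34920 s = 9.700 h.
Half-life 14.8 h → k = ln 2 / 14.8 = 0.04683 h⁻¹ = 1.124 d⁻¹.
Decay over the reach: 27.04·exp(−kt) = 27.04·0.6349 = 17.17 µg/L.

17.2 µg/L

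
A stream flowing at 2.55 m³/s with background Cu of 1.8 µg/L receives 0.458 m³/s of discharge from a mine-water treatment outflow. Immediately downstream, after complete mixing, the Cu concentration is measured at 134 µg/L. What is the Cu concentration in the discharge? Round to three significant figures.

870 µg/L

Mass balance: 2.550·1.800 + 0.4580·Cₑ = 3.008·134.0
→ Cₑ = (3.008·134.0 − 2.550·1.800) / 0.4580 = 870.0 µg/L.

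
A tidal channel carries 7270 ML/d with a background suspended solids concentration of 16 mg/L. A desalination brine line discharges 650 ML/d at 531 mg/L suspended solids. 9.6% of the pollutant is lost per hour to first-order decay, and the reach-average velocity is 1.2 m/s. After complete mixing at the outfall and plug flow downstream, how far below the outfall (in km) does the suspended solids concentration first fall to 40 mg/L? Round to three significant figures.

Mass balance: C = (7270·16.00 + 650.0·531.0) / 7920 = 461500/7920 = 58.27 mg/L.
9.6%/h lost → k = −ln(1 − 0.096) = 0.1009 h⁻¹.
Set 58.27·exp(−k·t) = 40 → t = ln(58.27/40)/k = 13420 s = 3.727 h.
Distance = v·t = 1.2·13420 = 16100 m = 16.10 km.

16.1 km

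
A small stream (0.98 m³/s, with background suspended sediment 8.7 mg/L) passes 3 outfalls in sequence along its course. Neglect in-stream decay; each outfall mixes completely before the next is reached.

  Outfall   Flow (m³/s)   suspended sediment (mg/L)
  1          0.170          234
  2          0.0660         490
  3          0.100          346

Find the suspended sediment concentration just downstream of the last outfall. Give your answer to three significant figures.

87.6 mg/L

Outfall 1: combined Q = 1.150 m³/s; C = (0.9800·8.700 + 0.1700·234.0)/1.150 = 42.01 mg/L.
Outfall 2: combined Q = 1.216 m³/s; C = (1.150·42.01 + 0.06600·490.0)/1.216 = 66.32 mg/L.
Outfall 3: combined Q = 1.316 m³/s; C = (1.216·66.32 + 0.1000·346.0)/1.316 = 87.57 mg/L.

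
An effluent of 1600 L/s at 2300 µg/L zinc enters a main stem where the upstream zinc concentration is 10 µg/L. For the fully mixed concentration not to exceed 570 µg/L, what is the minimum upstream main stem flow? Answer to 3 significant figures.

4940 L/s

Set C_mix = 570: (Q·10.00 + 1600·2300) / (Q + 1600) = 570
→ Q = 1600·(2300 − 570)/(570 − 10.00) = 4943 L/s.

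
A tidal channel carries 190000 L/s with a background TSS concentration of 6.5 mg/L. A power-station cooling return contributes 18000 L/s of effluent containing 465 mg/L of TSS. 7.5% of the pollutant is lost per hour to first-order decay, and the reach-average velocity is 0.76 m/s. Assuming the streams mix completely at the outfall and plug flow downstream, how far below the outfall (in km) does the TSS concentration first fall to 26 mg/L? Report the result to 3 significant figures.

20.2 km

After mixing, C = (190000·6.500 + 18000·465.0) / 208000 = 9605000/208000 = 46.18 mg/L.
7.5%/h lost → k = −ln(1 − 0.075) = 0.07796 h⁻¹.
Set 46.18·exp(−k·t) = 26 → t = ln(46.18/26)/k = 26520 s = 7.368 h.
Distance = v·t = 0.76·26520 = 20160 m = 20.16 km.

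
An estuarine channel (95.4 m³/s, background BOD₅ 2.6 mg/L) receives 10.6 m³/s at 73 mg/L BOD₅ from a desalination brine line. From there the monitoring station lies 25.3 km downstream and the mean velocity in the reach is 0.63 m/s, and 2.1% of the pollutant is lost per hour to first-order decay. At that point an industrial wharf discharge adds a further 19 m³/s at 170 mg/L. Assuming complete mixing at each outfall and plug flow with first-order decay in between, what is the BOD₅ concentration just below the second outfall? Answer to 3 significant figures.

32.3 mg/L

After mixing, C = (95.40·2.600 + 10.60·73.00) / 106.0 = 1022/106.0 = 9.640 mg/L; combined flow 106.0 m³/s.
Travel time t = 25.3·1000 / 0.63 = 40160 s = 11.16 h.
2.1%/h lost → k = −ln(1 − 0.021) = 0.02122 h⁻¹.
Applying C = C₀e^(−kt): 9.640 × 0.7892 = 7.608 mg/L.
Second outfall: C = (106.0·7.608 + 19.00·170.0)/125.0 = 32.29 mg/L.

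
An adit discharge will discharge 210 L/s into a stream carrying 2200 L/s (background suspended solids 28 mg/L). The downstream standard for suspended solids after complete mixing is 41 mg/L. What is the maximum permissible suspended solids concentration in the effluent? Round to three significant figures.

177 mg/L

At the limit, (Qr·Cr + Qe·Cₑ)/(Qr + Qe) = 41:
Cₑ = (2410·41 − 2200·28.00) / 210.0 = 177.2 mg/L.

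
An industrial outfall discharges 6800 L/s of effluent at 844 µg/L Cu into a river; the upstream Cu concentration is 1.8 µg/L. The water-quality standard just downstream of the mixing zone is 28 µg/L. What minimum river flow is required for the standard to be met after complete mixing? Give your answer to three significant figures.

Set C_mix = 28: (Q·1.800 + 6800·844.0) / (Q + 6800) = 28
→ Q = 6800·(844.0 − 28)/(28 − 1.800) = 211800 L/s.

212000 L/s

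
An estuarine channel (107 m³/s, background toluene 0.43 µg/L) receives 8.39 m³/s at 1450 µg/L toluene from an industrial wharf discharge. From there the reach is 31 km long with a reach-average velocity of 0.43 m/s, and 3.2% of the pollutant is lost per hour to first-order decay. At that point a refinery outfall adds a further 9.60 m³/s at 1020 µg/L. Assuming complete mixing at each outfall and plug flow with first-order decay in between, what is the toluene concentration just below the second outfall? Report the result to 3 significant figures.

Conservation of mass: C = (107.0·0.4300 + 8.390·1450) / 115.4 = 12210/115.4 = 105.8 µg/L; combined flow 115.4 m³/s.
Travel time t = 31·1000 / 0.43 = 72090 s = 20.03 h.
3.2%/h lost → k = −ln(1 − 0.032) = 0.03252 h⁻¹.
First-order decay: C = 105.8·exp(−k·t) = 105.8·0.5214 = 55.18 µg/L.
At the second outfall, C = (115.4·55.18 + 9.600·1020) / (115.4 + 9.600) = 129.3 µg/L.

129 µg/L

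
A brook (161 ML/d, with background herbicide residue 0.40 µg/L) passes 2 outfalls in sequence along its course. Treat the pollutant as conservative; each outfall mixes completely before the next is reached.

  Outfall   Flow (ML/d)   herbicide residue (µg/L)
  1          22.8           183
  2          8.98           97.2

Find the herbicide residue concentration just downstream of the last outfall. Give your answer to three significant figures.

Outfall 1: combined Q = 183.8 ML/d; C = (161.0·0.4000 + 22.80·183.0)/183.8 = 23.05 µg/L.
Outfall 2: combined Q = 192.8 ML/d; C = (183.8·23.05 + 8.980·97.20)/192.8 = 26.51 µg/L.

26.5 µg/L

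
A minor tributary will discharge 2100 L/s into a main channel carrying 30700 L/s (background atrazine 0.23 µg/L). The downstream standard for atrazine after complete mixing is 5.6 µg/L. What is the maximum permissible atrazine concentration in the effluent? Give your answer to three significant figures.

84.1 µg/L

At the limit, (Qr·Cr + Qe·Cₑ)/(Qr + Qe) = 5.6:
Cₑ = (32800·5.6 − 30700·0.2300) / 2100 = 84.10 µg/L.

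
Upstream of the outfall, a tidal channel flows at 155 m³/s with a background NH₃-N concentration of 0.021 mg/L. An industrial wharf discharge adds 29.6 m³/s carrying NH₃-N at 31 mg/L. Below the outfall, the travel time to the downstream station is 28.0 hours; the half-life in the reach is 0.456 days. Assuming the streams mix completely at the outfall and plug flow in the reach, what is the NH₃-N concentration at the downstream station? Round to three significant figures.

0.847 mg/L

Conservation of mass: C = (155.0·0.02100 + 29.60·31.00) / 184.6 = 920.9/184.6 = 4.988 mg/L.
Half-life 0.456 d → k = ln 2 / 0.456 = 1.520 d⁻¹.
Decay over the reach: 4.988·exp(−kt) = 4.988·0.1698 = 0.8468 mg/L.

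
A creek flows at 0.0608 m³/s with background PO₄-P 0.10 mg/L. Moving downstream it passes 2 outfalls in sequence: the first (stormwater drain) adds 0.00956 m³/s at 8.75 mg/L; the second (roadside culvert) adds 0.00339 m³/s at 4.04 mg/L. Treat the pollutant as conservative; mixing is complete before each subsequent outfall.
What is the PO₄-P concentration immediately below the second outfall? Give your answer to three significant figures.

1.40 mg/L

Outfall 1: combined Q = 0.07036 m³/s; C = (0.06080·0.1000 + 0.009560·8.750)/0.07036 = 1.275 mg/L.
Outfall 2: combined Q = 0.07375 m³/s; C = (0.07036·1.275 + 0.003390·4.040)/0.07375 = 1.402 mg/L.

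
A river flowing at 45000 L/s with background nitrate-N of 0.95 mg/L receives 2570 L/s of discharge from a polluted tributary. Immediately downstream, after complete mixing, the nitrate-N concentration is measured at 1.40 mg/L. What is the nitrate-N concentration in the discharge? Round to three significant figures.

Mass balance: 45000·0.9500 + 2570·Cₑ = 47570·1.400
→ Cₑ = (47570·1.400 − 45000·0.9500) / 2570 = 9.279 mg/L.

9.28 mg/L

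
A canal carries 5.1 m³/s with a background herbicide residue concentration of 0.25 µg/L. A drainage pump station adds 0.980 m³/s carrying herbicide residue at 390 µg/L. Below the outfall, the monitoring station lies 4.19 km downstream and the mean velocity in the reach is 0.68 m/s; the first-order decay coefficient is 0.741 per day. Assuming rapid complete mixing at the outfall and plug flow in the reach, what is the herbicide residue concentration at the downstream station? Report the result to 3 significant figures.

59.8 µg/L

Flow-weighted average: C = (5.100·0.2500 + 0.9800·390.0) / 6.080 = 383.5/6.080 = 63.07 µg/L.
Travel time t = 4.19·1000 / 0.68 = 6162 s = 1.712 h.
Decay over the reach: 63.07·exp(−kt) = 63.07·0.9485 = 59.83 µg/L.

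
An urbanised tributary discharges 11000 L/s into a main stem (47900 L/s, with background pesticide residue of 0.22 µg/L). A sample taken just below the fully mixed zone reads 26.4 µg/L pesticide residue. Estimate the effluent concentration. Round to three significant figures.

140 µg/L

Mass balance: 47900·0.2200 + 11000·Cₑ = 58900·26.40
→ Cₑ = (58900·26.40 − 47900·0.2200) / 11000 = 140.4 µg/L.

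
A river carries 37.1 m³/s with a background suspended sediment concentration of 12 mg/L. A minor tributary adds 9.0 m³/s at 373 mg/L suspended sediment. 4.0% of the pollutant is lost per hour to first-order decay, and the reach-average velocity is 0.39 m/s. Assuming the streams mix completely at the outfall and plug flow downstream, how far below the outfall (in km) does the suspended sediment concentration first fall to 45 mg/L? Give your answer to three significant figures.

20.8 km

After mixing, C = (37.10·12.00 + 9.000·373.0) / 46.10 = 3802/46.10 = 82.48 mg/L.
4.0%/h lost → k = −ln(1 − 0.04) = 0.04082 h⁻¹.
Set 82.48·exp(−k·t) = 45 → t = ln(82.48/45)/k = 53430 s = 14.84 h.
Distance = v·t = 0.39·53430 = 20840 m = 20.84 km.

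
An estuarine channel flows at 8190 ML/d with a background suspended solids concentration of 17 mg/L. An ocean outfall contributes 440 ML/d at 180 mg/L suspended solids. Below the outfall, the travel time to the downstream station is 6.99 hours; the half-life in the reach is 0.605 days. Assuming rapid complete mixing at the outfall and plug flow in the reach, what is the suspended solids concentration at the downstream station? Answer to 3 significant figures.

18.1 mg/L

Mixed concentration C = ΣQC/ΣQ = (8190·17.00 + 440.0·180.0) / 8630 = 218400/8630 = 25.31 mg/L.
Half-life 0.605 d → k = ln 2 / 0.605 = 1.146 d⁻¹.
After decay, C = 25.31 × e^(−kt) = 25.31 × 0.7163 = 18.13 mg/L.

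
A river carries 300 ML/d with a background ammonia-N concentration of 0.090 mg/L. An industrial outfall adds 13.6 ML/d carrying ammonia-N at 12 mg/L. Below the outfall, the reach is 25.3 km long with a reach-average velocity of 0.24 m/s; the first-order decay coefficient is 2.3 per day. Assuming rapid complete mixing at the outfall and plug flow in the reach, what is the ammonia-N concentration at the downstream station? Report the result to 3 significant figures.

Mixed concentration C = ΣQC/ΣQ = (300.0·0.09000 + 13.60·12.00) / 313.6 = 190.2/313.6 = 0.6065 mg/L.
Travel time t = 25.3·1000 / 0.24 = 105400 s = 29.28 h.
First-order decay: C = 0.6065·exp(−k·t) = 0.6065·0.06043 = 0.03665 mg/L.

0.0367 mg/L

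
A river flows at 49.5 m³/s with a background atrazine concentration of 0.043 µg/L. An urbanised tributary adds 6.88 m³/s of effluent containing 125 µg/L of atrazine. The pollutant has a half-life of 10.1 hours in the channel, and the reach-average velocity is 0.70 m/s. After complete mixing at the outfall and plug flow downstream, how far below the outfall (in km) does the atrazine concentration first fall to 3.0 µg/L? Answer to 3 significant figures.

After mixing, C = (49.50·0.04300 + 6.880·125.0) / 56.38 = 862.1/56.38 = 15.29 µg/L.
Half-life 10.1 h → k = ln 2 / 10.1 = 0.06863 h⁻¹ = 1.647 d⁻¹.
Set 15.29·exp(−k·t) = 3.0 → t = ln(15.29/3.0)/k = 85430 s = 23.73 h.
Distance = v·t = 0.70·85430 = 59800 m = 59.80 km.

59.8 km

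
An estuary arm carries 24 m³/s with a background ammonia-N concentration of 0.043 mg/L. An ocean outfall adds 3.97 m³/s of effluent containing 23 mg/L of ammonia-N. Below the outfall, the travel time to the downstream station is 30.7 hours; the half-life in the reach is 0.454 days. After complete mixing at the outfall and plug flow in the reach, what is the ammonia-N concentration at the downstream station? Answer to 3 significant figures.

Conservation of mass: C = (24.00·0.04300 + 3.970·23.00) / 27.97 = 92.34/27.97 = 3.301 mg/L.
Half-life 0.454 d → k = ln 2 / 0.454 = 1.527 d⁻¹.
First-order decay: C = 3.301·exp(−k·t) = 3.301·0.1419 = 0.4683 mg/L.

0.468 mg/L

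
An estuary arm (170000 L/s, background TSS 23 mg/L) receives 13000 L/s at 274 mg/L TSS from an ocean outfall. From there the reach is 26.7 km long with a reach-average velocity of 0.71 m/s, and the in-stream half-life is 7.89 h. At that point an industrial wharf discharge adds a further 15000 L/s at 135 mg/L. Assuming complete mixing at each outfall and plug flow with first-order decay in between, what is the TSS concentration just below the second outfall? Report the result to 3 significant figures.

25.3 mg/L

Mass balance: C = (170000·23.00 + 13000·274.0) / 183000 = 7472000/183000 = 40.83 mg/L; combined flow 183000 L/s.
Travel time t = 26.7·1000 / 0.71 = 37610 s = 10.45 h.
Half-life 7.89 h → k = ln 2 / 7.89 = 0.08785 h⁻¹ = 2.108 d⁻¹.
After decay, C = 40.83 × e^(−kt) = 40.83 × 0.3994 = 16.31 mg/L.
Second outfall: C = (183000·16.31 + 15000·135.0)/198000 = 25.30 mg/L.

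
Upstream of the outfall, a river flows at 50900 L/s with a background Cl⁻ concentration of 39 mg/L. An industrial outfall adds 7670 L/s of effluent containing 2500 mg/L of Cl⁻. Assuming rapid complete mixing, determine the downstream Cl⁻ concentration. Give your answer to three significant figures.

After mixing, C = (50900·39.00 + 7670·2500) / 58570 = 21160000/58570 = 361.3 mg/L.

361 mg/L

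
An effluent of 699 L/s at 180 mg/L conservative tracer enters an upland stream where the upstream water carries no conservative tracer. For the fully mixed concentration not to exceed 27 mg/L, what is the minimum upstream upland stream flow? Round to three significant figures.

Set C_mix = 27: (Q·0 + 699.0·180.0) / (Q + 699.0) = 27
→ Q = 699.0·(180.0 − 27)/(27 − 0) = 3961 L/s.

3960 L/s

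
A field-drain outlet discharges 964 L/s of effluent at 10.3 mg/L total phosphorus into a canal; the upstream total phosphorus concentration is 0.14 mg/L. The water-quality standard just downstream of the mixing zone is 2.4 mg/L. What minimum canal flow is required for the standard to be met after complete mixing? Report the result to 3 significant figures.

3370 L/s

Set C_mix = 2.4: (Q·0.1400 + 964.0·10.30) / (Q + 964.0) = 2.4
→ Q = 964.0·(10.30 − 2.4)/(2.4 − 0.1400) = 3370 L/s.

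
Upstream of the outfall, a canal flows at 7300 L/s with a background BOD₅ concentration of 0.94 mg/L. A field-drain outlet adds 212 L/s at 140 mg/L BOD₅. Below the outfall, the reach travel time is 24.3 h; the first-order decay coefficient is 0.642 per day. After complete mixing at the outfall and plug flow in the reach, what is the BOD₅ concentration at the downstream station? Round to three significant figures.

Mixed concentration C = ΣQC/ΣQ = (7300·0.9400 + 212.0·140.0) / 7512 = 36540/7512 = 4.864 mg/L.
First-order decay: C = 4.864·exp(−k·t) = 4.864·0.5220 = 2.539 mg/L.

2.54 mg/L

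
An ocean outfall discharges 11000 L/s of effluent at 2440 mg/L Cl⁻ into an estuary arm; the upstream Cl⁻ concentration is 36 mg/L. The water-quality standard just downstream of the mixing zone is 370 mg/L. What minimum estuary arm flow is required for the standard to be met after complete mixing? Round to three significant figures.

68200 L/s

Set C_mix = 370: (Q·36.00 + 11000·2440) / (Q + 11000) = 370
→ Q = 11000·(2440 − 370)/(370 − 36.00) = 68170 L/s.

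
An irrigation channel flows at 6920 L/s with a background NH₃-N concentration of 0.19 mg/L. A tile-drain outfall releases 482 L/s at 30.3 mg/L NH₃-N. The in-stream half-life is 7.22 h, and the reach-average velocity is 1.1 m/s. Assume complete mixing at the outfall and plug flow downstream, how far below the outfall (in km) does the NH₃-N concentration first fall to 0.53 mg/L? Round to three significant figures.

57.8 km

Mass balance: C = (6920·0.1900 + 482.0·30.30) / 7402 = 15920/7402 = 2.151 mg/L.
Half-life 7.22 h → k = ln 2 / 7.22 = 0.09600 h⁻¹ = 2.304 d⁻¹.
Set 2.151·exp(−k·t) = 0.53 → t = ln(2.151/0.53)/k = 52520 s = 14.59 h.
Distance = v·t = 1.1·52520 = 57780 m = 57.78 km.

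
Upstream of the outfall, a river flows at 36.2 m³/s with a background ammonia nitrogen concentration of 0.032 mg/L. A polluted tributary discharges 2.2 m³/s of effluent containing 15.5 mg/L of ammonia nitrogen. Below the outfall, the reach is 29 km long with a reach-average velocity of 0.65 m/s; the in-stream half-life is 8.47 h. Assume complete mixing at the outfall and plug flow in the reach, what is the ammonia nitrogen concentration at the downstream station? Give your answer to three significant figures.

0.333 mg/L

Conservation of mass: C = (36.20·0.03200 + 2.200·15.50) / 38.40 = 35.26/38.40 = 0.9182 mg/L.
Travel time t = 29·1000 / 0.65 = 44620 s = 12.39 h.
Half-life 8.47 h → k = ln 2 / 8.47 = 0.08184 h⁻¹ = 1.964 d⁻¹.
Decay over the reach: 0.9182·exp(−kt) = 0.9182·0.3627 = 0.3330 mg/L.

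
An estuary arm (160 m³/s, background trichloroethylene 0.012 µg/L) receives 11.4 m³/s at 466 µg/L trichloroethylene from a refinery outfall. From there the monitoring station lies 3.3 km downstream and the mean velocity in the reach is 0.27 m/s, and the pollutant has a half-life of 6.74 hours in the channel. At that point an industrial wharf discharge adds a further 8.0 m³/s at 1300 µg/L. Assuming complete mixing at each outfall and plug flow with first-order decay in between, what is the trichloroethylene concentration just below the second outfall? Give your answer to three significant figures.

78.9 µg/L

Conservation of mass: C = (160.0·0.01200 + 11.40·466.0) / 171.4 = 5314/171.4 = 31.01 µg/L; combined flow 171.4 m³/s.
Travel time t = 3.3·1000 / 0.27 = 12220 s = 3.395 h.
Half-life 6.74 h → k = ln 2 / 6.74 = 0.1028 h⁻¹ = 2.468 d⁻¹.
Applying C = C₀e^(−kt): 31.01 × 0.7053 = 21.87 µg/L.
Second outfall: C = (171.4·21.87 + 8.000·1300)/179.4 = 78.86 µg/L.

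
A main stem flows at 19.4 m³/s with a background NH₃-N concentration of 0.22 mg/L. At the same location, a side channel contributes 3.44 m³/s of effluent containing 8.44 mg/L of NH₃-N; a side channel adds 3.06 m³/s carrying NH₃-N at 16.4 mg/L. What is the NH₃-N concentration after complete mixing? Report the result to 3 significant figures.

After mixing, C = (19.40·0.2200 + 3.440·8.440 + 3.060·16.40) / 25.90 = 83.49/25.90 = 3.223 mg/L.

3.22 mg/L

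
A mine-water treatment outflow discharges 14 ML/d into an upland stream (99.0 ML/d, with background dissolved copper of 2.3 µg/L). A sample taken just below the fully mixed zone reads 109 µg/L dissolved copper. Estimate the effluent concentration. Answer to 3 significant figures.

864 µg/L

Mass balance: 99.00·2.300 + 14.00·Cₑ = 113.0·109.0
→ Cₑ = (113.0·109.0 − 99.00·2.300) / 14.00 = 863.5 µg/L.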